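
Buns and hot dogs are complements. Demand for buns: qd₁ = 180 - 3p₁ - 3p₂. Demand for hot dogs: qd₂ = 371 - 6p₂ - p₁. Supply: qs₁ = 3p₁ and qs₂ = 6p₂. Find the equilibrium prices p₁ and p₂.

Market 1: 180 - 3p₁ - 3p₂ = 3p₁ → 6p₁ + 3p₂ = 180.
Market 2: 12p₂ + p₁ = 371.
Eliminating p₂: 12×(1) − 3×(2) gives 69p₁ = 1047, so p₁ = 349/23.
Back-substitute into (2): p₂ = (371 − 1×349/23) / 12 = 682/23.

p₁ = 349/23, p₂ = 682/23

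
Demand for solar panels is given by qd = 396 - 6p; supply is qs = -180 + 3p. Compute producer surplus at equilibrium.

Equilibrium: 396 - 6p = -180 + 3p gives p* = 64, q* = 12.
Supply starts at p = 60 (where qs = 0).
PS = ½(64 − 60)(12) = 24.

Producer surplus = 24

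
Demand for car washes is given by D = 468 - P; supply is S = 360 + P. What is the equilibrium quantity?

Q* = 414

Set D = S: 468 - P = 360 + P.
108 = 2P, so P* = 54.
Q* = 468 − 1(54) = 414.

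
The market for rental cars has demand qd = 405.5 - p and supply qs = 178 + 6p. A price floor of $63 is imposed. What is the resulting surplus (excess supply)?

Surplus = 213.5

Equilibrium price would be p* = 32.5, so the floor at 63 binds.
At p = 63: qd = 342.5, qs = 556.
Surplus = 556 − 342.5 = 213.5.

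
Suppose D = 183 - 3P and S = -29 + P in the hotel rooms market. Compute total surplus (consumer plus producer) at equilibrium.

Total surplus = 384

Equilibrium: 183 - 3P = -29 + P gives P* = 53, Q* = 24.
Demand choke price: P = 61; supply starts at P = 29.
CS = ½(61 − 53)(24) = 96; PS = ½(53 − 29)(24) = 288.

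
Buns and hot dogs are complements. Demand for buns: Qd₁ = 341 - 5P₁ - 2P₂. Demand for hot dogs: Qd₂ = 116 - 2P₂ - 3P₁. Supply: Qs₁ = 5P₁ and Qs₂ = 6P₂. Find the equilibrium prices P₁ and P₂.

P₁ = 1248/37, P₂ = 137/74

Market 1: 341 - 5P₁ - 2P₂ = 5P₁ → 10P₁ + 2P₂ = 341.
Market 2: 8P₂ + 3P₁ = 116.
Eliminating P₂: 8×(1) − 2×(2) gives 74P₁ = 2496, so P₁ = 1248/37.
Back-substitute into (2): P₂ = (116 − 3×1248/37) / 8 = 137/74.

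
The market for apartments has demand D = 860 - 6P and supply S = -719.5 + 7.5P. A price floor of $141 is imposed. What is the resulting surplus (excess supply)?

Equilibrium price would be P* = 117, so the floor at 141 binds.
At P = 141: D = 14, S = 338.
Surplus = 338 − 14 = 324.

Surplus = 324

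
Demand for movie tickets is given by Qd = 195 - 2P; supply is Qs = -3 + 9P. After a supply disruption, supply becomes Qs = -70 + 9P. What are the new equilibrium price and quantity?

Original equilibrium: P* = 18, Q* = 159.
New equilibrium: 195 - 2P = -70 + 9P, so 265 = 11P and P' = 265/11; Q' = 195 − 2(265/11) = 1615/11.

P' = 265/11, Q' = 1615/11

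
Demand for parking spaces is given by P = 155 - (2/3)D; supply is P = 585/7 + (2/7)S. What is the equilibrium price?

P* = 105

Set the two price expressions equal: 155 - (2/3)Q = 585/7 + (2/7)Q.
500/7 = (20/21)Q, so Q* = 75.
P* = 155 − (2/3)(75) = 105.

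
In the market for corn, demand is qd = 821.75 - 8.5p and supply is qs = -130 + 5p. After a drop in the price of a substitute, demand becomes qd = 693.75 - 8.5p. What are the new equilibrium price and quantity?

Original equilibrium: p* = 70.5, q* = 222.5.
New equilibrium: 693.75 - 8.5p = -130 + 5p, so 823.75 = 13.5p and p' = 3295/54; q' = 693.75 − 8.5(3295/54) = 9455/54.

p' = 3295/54, q' = 9455/54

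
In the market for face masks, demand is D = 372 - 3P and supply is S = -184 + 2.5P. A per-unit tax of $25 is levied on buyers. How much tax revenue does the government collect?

Tax revenue = 9525/11

Pre-tax equilibrium: P* = 1112/11, Q* = 756/11.
Tax on buyers shifts demand to D = 372 − 3(P + 25) = 297 - 3P.
297 - 3P = -184 + 2.5P gives seller price Ps = 962/11; buyers pay Pb = 962/11 + 25 = 1237/11.
New quantity: Q = 372 − 3(1237/11) = 381/11.
Revenue = 25 × 381/11 = 9525/11.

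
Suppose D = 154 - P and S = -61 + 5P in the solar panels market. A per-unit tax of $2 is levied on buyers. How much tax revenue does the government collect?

Pre-tax equilibrium: P* = 215/6, Q* = 709/6.
Tax on buyers shifts demand to D = 154 − 1(P + 2) = 152 - P.
152 - P = -61 + 5P gives seller price Ps = 35.5; buyers pay Pb = 35.5 + 2 = 37.5.
New quantity: Q = 154 − 1(37.5) = 116.5.
Revenue = 2 × 116.5 = 233.

Tax revenue = 233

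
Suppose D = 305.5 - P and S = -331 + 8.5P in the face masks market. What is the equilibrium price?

P* = 67

Set D = S: 305.5 - P = -331 + 8.5P.
636.5 = 9.5P, so P* = 67.
Q* = 305.5 − 1(67) = 238.5.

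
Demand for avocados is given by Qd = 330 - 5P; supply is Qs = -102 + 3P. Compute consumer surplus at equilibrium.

Equilibrium: 330 - 5P = -102 + 3P gives P* = 54, Q* = 60.
Demand choke price (Qd = 0): P = 66.
CS = ½(66 − 54)(60) = 360.

Consumer surplus = 360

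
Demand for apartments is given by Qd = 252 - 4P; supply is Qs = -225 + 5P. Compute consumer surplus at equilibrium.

Equilibrium: 252 - 4P = -225 + 5P gives P* = 53, Q* = 40.
Demand choke price (Qd = 0): P = 63.
CS = ½(63 − 53)(40) = 200.

Consumer surplus = 200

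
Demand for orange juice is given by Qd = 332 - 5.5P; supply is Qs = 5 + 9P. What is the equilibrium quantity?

Q* = 6031/29

Set Qd = Qs: 332 - 5.5P = 5 + 9P.
327 = 14.5P, so P* = 654/29.
Q* = 332 − 5.5(654/29) = 6031/29.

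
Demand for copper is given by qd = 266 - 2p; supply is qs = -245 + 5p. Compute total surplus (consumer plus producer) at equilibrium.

Total surplus = 5040

Equilibrium: 266 - 2p = -245 + 5p gives p* = 73, q* = 120.
Demand choke price: p = 133; supply starts at p = 49.
CS = ½(133 − 73)(120) = 3600; PS = ½(73 − 49)(120) = 1440.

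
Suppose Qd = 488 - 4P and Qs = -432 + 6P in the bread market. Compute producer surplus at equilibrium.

Producer surplus = 1200

Equilibrium: 488 - 4P = -432 + 6P gives P* = 92, Q* = 120.
Supply starts at P = 72 (where Qs = 0).
PS = ½(92 − 72)(120) = 1200.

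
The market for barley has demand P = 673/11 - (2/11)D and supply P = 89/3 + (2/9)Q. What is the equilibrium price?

P* = 47

Set the two price expressions equal: 673/11 - (2/11)Q = 89/3 + (2/9)Q.
1040/33 = (40/99)Q, so Q* = 78.
P* = 673/11 − (2/11)(78) = 47.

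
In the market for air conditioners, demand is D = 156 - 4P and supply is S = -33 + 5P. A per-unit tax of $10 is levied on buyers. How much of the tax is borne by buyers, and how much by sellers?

Buyers bear 50/9, sellers bear 40/9

Pre-tax equilibrium: P* = 21, Q* = 72.
Tax on buyers shifts demand to D = 156 − 4(P + 10) = 116 - 4P.
116 - 4P = -33 + 5P gives seller price Ps = 149/9; buyers pay Pb = 149/9 + 10 = 239/9.
New quantity: Q = 156 − 4(239/9) = 448/9.
Buyer burden = 239/9 − 21 = 50/9; seller burden = 21 − 149/9 = 40/9.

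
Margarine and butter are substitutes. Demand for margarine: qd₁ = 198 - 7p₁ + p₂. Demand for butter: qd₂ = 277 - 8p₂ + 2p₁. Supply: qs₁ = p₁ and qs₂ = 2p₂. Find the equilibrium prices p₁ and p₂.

Market 1: 198 - 7p₁ + p₂ = p₁ → 8p₁ - p₂ = 198.
Market 2: 10p₂ - 2p₁ = 277.
Eliminating p₂: 10×(1) + 1×(2) gives 78p₁ = 2257, so p₁ = 2257/78.
Back-substitute into (2): p₂ = (277 + 2×2257/78) / 10 = 1306/39.

p₁ = 2257/78, p₂ = 1306/39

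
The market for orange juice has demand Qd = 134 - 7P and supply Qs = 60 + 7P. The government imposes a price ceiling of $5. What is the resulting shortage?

Equilibrium price would be P* = 37/7, so the ceiling at 5 binds.
At P = 5: Qd = 134 − 7(5) = 99, Qs = 60 + 7(5) = 95.
Shortage = 99 − 95 = 4.

Shortage = 4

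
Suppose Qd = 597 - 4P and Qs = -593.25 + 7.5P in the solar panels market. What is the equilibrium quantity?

Set Qd = Qs: 597 - 4P = -593.25 + 7.5P.
1190.25 = 11.5P, so P* = 103.5.
Q* = 597 − 4(103.5) = 183.

Q* = 183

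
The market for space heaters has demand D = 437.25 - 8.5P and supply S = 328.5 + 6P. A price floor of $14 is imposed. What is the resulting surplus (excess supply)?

Surplus = 94.25

Equilibrium price would be P* = 7.5, so the floor at 14 binds.
At P = 14: D = 318.25, S = 412.5.
Surplus = 412.5 − 318.25 = 94.25.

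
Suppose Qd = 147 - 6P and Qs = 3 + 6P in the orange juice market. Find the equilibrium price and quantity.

P* = 12, Q* = 75

Set Qd = Qs: 147 - 6P = 3 + 6P.
144 = 12P, so P* = 12.
Q* = 147 − 6(12) = 75.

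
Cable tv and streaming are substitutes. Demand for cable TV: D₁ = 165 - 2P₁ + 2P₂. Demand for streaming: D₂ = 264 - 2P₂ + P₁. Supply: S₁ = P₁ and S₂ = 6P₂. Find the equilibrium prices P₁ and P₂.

Market 1: 165 - 2P₁ + 2P₂ = P₁ → 3P₁ - 2P₂ = 165.
Market 2: 8P₂ - P₁ = 264.
Eliminating P₂: 8×(1) + 2×(2) gives 22P₁ = 1848, so P₁ = 84.
Back-substitute into (2): P₂ = (264 + 1×84) / 8 = 43.5.

P₁ = 84, P₂ = 43.5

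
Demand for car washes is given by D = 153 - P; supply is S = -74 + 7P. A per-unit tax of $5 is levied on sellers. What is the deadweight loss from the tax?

Pre-tax equilibrium: P* = 28.375, Q* = 124.625.
Tax on sellers shifts supply to S = -74 + 7(P − 5) = -109 + 7P.
153 - P = -109 + 7P gives buyer price Pb = 32.75; sellers receive Ps = 32.75 − 5 = 27.75.
New quantity: Q = 153 − 1(32.75) = 120.25.
DWL = ½ × 5 × (124.625 − 120.25) = 10.9375.

Deadweight loss = 10.9375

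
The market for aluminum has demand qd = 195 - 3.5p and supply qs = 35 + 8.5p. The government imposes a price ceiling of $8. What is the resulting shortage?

Shortage = 64

Equilibrium price would be p* = 40/3, so the ceiling at 8 binds.
At p = 8: qd = 195 − 3.5(8) = 167, qs = 35 + 8.5(8) = 103.
Shortage = 167 − 103 = 64.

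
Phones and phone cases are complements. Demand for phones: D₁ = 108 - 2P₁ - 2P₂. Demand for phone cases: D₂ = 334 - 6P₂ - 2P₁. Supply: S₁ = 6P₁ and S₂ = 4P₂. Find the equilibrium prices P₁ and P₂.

P₁ = 103/19, P₂ = 614/19

Market 1: 108 - 2P₁ - 2P₂ = 6P₁ → 8P₁ + 2P₂ = 108.
Market 2: 10P₂ + 2P₁ = 334.
Eliminating P₂: 10×(1) − 2×(2) gives 76P₁ = 412, so P₁ = 103/19.
Back-substitute into (2): P₂ = (334 − 2×103/19) / 10 = 614/19.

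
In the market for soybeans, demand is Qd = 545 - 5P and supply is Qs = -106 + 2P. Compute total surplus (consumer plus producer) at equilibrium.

Equilibrium: 545 - 5P = -106 + 2P gives P* = 93, Q* = 80.
Demand choke price: P = 109; supply starts at P = 53.
CS = ½(109 − 93)(80) = 640; PS = ½(93 − 53)(80) = 1600.

Total surplus = 2240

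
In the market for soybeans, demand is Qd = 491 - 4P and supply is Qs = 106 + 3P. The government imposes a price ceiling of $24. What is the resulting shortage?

Equilibrium price would be P* = 55, so the ceiling at 24 binds.
At P = 24: Qd = 491 − 4(24) = 395, Qs = 106 + 3(24) = 178.
Shortage = 395 − 178 = 217.

Shortage = 217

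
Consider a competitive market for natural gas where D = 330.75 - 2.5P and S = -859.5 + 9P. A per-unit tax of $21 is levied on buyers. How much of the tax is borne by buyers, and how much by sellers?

Pre-tax equilibrium: P* = 103.5, Q* = 72.
Tax on buyers shifts demand to D = 330.75 − 2.5(P + 21) = 278.25 - 2.5P.
278.25 - 2.5P = -859.5 + 9P gives seller price Ps = 4551/46; buyers pay Pb = 4551/46 + 21 = 5517/46.
New quantity: Q = 330.75 − 2.5(5517/46) = 711/23.
Buyer burden = 5517/46 − 103.5 = 378/23; seller burden = 103.5 − 4551/46 = 105/23.

Buyers bear 378/23, sellers bear 105/23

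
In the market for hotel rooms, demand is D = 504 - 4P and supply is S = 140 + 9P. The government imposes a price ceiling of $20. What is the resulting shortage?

Equilibrium price would be P* = 28, so the ceiling at 20 binds.
At P = 20: D = 504 − 4(20) = 424, S = 140 + 9(20) = 320.
Shortage = 424 − 320 = 104.

Shortage = 104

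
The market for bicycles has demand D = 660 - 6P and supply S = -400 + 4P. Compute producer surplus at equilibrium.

Equilibrium: 660 - 6P = -400 + 4P gives P* = 106, Q* = 24.
Supply starts at P = 100 (where S = 0).
PS = ½(106 − 100)(24) = 72.

Producer surplus = 72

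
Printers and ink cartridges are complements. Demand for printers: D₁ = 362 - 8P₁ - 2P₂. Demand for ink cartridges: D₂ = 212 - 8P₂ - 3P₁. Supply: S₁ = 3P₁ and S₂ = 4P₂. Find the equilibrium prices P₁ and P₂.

Market 1: 362 - 8P₁ - 2P₂ = 3P₁ → 11P₁ + 2P₂ = 362.
Market 2: 12P₂ + 3P₁ = 212.
Eliminating P₂: 12×(1) − 2×(2) gives 126P₁ = 3920, so P₁ = 280/9.
Back-substitute into (2): P₂ = (212 − 3×280/9) / 12 = 89/9.

P₁ = 280/9, P₂ = 89/9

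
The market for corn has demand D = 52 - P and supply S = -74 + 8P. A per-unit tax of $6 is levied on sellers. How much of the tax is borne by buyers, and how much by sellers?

Buyers bear 16/3, sellers bear 2/3

Pre-tax equilibrium: P* = 14, Q* = 38.
Tax on sellers shifts supply to S = -74 + 8(P − 6) = -122 + 8P.
52 - P = -122 + 8P gives buyer price Pb = 58/3; sellers receive Ps = 58/3 − 6 = 40/3.
New quantity: Q = 52 − 1(58/3) = 98/3.
Buyer burden = 58/3 − 14 = 16/3; seller burden = 14 − 40/3 = 2/3.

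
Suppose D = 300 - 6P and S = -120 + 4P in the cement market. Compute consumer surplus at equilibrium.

Consumer surplus = 192

Equilibrium: 300 - 6P = -120 + 4P gives P* = 42, Q* = 48.
Demand choke price (D = 0): P = 50.
CS = ½(50 − 42)(48) = 192.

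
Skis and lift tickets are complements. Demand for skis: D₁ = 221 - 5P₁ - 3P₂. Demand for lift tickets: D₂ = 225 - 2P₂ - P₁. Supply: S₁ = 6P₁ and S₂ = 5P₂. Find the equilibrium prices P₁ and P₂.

Market 1: 221 - 5P₁ - 3P₂ = 6P₁ → 11P₁ + 3P₂ = 221.
Market 2: 7P₂ + P₁ = 225.
Eliminating P₂: 7×(1) − 3×(2) gives 74P₁ = 872, so P₁ = 436/37.
Back-substitute into (2): P₂ = (225 − 1×436/37) / 7 = 1127/37.

P₁ = 436/37, P₂ = 1127/37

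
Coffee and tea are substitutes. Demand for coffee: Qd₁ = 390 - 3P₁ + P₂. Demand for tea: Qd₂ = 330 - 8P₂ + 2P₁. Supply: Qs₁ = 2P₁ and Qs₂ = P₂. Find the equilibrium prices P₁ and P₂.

Market 1: 390 - 3P₁ + P₂ = 2P₁ → 5P₁ - P₂ = 390.
Market 2: 9P₂ - 2P₁ = 330.
Eliminating P₂: 9×(1) + 1×(2) gives 43P₁ = 3840, so P₁ = 3840/43.
Back-substitute into (2): P₂ = (330 + 2×3840/43) / 9 = 2430/43.

P₁ = 3840/43, P₂ = 2430/43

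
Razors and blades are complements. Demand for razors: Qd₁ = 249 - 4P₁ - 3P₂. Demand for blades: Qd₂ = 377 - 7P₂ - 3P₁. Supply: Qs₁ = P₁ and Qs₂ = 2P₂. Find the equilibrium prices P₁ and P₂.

P₁ = 185/6, P₂ = 569/18

Market 1: 249 - 4P₁ - 3P₂ = P₁ → 5P₁ + 3P₂ = 249.
Market 2: 9P₂ + 3P₁ = 377.
Eliminating P₂: 9×(1) − 3×(2) gives 36P₁ = 1110, so P₁ = 185/6.
Back-substitute into (2): P₂ = (377 − 3×185/6) / 9 = 569/18.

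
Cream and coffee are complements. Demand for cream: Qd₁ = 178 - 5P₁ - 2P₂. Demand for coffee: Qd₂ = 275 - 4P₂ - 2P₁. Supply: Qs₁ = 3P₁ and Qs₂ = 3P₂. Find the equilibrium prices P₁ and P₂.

P₁ = 174/13, P₂ = 461/13

Market 1: 178 - 5P₁ - 2P₂ = 3P₁ → 8P₁ + 2P₂ = 178.
Market 2: 7P₂ + 2P₁ = 275.
Eliminating P₂: 7×(1) − 2×(2) gives 52P₁ = 696, so P₁ = 174/13.
Back-substitute into (2): P₂ = (275 − 2×174/13) / 7 = 461/13.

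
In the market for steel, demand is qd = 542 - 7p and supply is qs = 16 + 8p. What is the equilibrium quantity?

Set qd = qs: 542 - 7p = 16 + 8p.
526 = 15p, so p* = 526/15.
q* = 542 − 7(526/15) = 4448/15.

q* = 4448/15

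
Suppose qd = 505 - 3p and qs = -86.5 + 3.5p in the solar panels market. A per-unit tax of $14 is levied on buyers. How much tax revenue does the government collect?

Pre-tax equilibrium: p* = 91, q* = 232.
Tax on buyers shifts demand to qd = 505 − 3(p + 14) = 463 - 3p.
463 - 3p = -86.5 + 3.5p gives seller price ps = 1099/13; buyers pay pb = 1099/13 + 14 = 1281/13.
New quantity: q = 505 − 3(1281/13) = 2722/13.
Revenue = 14 × 2722/13 = 38108/13.

Tax revenue = 38108/13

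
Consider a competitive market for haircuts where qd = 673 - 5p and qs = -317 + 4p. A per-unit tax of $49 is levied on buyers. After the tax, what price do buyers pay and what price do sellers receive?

Buyers pay 1186/9, sellers receive 745/9

Pre-tax equilibrium: p* = 110, q* = 123.
Tax on buyers shifts demand to qd = 673 − 5(p + 49) = 428 - 5p.
428 - 5p = -317 + 4p gives seller price ps = 745/9; buyers pay pb = 745/9 + 49 = 1186/9.
New quantity: q = 673 − 5(1186/9) = 127/9.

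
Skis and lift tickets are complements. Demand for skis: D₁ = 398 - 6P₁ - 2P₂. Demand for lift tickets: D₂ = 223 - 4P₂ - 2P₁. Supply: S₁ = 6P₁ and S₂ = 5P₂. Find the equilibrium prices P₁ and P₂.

P₁ = 392/13, P₂ = 235/13

Market 1: 398 - 6P₁ - 2P₂ = 6P₁ → 12P₁ + 2P₂ = 398.
Market 2: 9P₂ + 2P₁ = 223.
Eliminating P₂: 9×(1) − 2×(2) gives 104P₁ = 3136, so P₁ = 392/13.
Back-substitute into (2): P₂ = (223 − 2×392/13) / 9 = 235/13.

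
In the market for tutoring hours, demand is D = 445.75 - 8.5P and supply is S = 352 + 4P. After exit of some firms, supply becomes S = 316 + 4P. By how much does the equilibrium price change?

Original equilibrium: P* = 7.5, Q* = 382.
New equilibrium: 445.75 - 8.5P = 316 + 4P, so 129.75 = 12.5P and P' = 10.38; Q' = 445.75 − 8.5(10.38) = 357.52.
Change in price: 10.38 − 7.5 = 2.88.

ΔP = 2.88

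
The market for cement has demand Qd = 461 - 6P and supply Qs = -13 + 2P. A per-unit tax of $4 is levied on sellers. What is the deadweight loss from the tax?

Deadweight loss = 12

Pre-tax equilibrium: P* = 59.25, Q* = 105.5.
Tax on sellers shifts supply to Qs = -13 + 2(P − 4) = -21 + 2P.
461 - 6P = -21 + 2P gives buyer price Pb = 60.25; sellers receive Ps = 60.25 − 4 = 56.25.
New quantity: Q = 461 − 6(60.25) = 99.5.
DWL = ½ × 4 × (105.5 − 99.5) = 12.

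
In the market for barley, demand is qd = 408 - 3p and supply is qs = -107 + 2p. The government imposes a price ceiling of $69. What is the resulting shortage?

Equilibrium price would be p* = 103, so the ceiling at 69 binds.
At p = 69: qd = 408 − 3(69) = 201, qs = -107 + 2(69) = 31.
Shortage = 201 − 31 = 170.

Shortage = 170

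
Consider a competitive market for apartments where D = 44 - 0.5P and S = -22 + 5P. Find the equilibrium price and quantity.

P* = 12, Q* = 38

Set D = S: 44 - 0.5P = -22 + 5P.
66 = 5.5P, so P* = 12.
Q* = 44 − 0.5(12) = 38.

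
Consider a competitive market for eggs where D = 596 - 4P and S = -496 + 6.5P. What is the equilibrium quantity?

Q* = 180

Set D = S: 596 - 4P = -496 + 6.5P.
1092 = 10.5P, so P* = 104.
Q* = 596 − 4(104) = 180.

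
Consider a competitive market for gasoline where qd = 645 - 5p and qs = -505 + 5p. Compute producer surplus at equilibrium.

Equilibrium: 645 - 5p = -505 + 5p gives p* = 115, q* = 70.
Supply starts at p = 101 (where qs = 0).
PS = ½(115 − 101)(70) = 490.

Producer surplus = 490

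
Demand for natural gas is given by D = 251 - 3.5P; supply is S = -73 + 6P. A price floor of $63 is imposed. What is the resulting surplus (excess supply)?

Equilibrium price would be P* = 648/19, so the floor at 63 binds.
At P = 63: D = 30.5, S = 305.
Surplus = 305 − 30.5 = 274.5.

Surplus = 274.5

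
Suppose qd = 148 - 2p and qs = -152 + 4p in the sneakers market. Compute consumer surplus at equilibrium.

Equilibrium: 148 - 2p = -152 + 4p gives p* = 50, q* = 48.
Demand choke price (qd = 0): p = 74.
CS = ½(74 − 50)(48) = 576.

Consumer surplus = 576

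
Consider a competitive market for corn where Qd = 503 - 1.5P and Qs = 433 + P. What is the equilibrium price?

Set Qd = Qs: 503 - 1.5P = 433 + P.
70 = 2.5P, so P* = 28.
Q* = 503 − 1.5(28) = 461.

P* = 28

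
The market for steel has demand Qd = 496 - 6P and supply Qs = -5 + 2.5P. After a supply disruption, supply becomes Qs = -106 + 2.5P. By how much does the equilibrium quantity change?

Original equilibrium: P* = 1002/17, Q* = 2420/17.
New equilibrium: 496 - 6P = -106 + 2.5P, so 602 = 8.5P and P' = 1204/17; Q' = 496 − 6(1204/17) = 1208/17.
Change in quantity: 1208/17 − 2420/17 = -1212/17.

ΔQ = -1212/17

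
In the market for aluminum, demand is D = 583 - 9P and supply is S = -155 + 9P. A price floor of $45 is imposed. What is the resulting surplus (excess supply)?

Equilibrium price would be P* = 41, so the floor at 45 binds.
At P = 45: D = 178, S = 250.
Surplus = 250 − 178 = 72.

Surplus = 72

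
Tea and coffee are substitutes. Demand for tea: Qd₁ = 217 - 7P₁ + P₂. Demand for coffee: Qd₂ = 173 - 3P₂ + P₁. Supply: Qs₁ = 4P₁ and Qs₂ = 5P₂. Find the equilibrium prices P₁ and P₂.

P₁ = 1909/87, P₂ = 2120/87

Market 1: 217 - 7P₁ + P₂ = 4P₁ → 11P₁ - P₂ = 217.
Market 2: 8P₂ - P₁ = 173.
Eliminating P₂: 8×(1) + 1×(2) gives 87P₁ = 1909, so P₁ = 1909/87.
Back-substitute into (2): P₂ = (173 + 1×1909/87) / 8 = 2120/87.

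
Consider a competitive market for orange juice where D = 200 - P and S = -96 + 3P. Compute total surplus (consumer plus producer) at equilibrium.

Equilibrium: 200 - P = -96 + 3P gives P* = 74, Q* = 126.
Demand choke price: P = 200; supply starts at P = 32.
CS = ½(200 − 74)(126) = 7938; PS = ½(74 − 32)(126) = 2646.

Total surplus = 10584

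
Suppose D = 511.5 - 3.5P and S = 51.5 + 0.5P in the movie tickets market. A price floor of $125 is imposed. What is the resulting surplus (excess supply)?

Surplus = 40

Equilibrium price would be P* = 115, so the floor at 125 binds.
At P = 125: D = 74, S = 114.
Surplus = 114 − 74 = 40.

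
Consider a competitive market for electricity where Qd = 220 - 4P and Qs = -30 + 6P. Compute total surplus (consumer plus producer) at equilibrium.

Total surplus = 3000

Equilibrium: 220 - 4P = -30 + 6P gives P* = 25, Q* = 120.
Demand choke price: P = 55; supply starts at P = 5.
CS = ½(55 − 25)(120) = 1800; PS = ½(25 − 5)(120) = 1200.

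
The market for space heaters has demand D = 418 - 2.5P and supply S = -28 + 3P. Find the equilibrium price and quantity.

P* = 892/11, Q* = 2368/11

Set D = S: 418 - 2.5P = -28 + 3P.
446 = 5.5P, so P* = 892/11.
Q* = 418 − 2.5(892/11) = 2368/11.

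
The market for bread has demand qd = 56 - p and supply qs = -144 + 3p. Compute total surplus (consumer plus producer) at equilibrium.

Total surplus = 24

Equilibrium: 56 - p = -144 + 3p gives p* = 50, q* = 6.
Demand choke price: p = 56; supply starts at p = 48.
CS = ½(56 − 50)(6) = 18; PS = ½(50 − 48)(6) = 6.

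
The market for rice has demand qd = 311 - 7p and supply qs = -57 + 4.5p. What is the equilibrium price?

Set qd = qs: 311 - 7p = -57 + 4.5p.
368 = 11.5p, so p* = 32.
q* = 311 − 7(32) = 87.

p* = 32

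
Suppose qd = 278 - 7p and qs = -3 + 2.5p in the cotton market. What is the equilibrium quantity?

Set qd = qs: 278 - 7p = -3 + 2.5p.
281 = 9.5p, so p* = 562/19.
q* = 278 − 7(562/19) = 1348/19.

q* = 1348/19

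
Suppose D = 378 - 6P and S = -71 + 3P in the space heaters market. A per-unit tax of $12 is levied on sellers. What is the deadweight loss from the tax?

Deadweight loss = 144

Pre-tax equilibrium: P* = 449/9, Q* = 236/3.
Tax on sellers shifts supply to S = -71 + 3(P − 12) = -107 + 3P.
378 - 6P = -107 + 3P gives buyer price Pb = 485/9; sellers receive Ps = 485/9 − 12 = 377/9.
New quantity: Q = 378 − 6(485/9) = 164/3.
DWL = ½ × 12 × (236/3 − 164/3) = 144.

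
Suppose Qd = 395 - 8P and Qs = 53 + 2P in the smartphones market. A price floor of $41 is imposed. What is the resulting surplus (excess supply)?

Surplus = 68

Equilibrium price would be P* = 34.2, so the floor at 41 binds.
At P = 41: Qd = 67, Qs = 135.
Surplus = 135 − 67 = 68.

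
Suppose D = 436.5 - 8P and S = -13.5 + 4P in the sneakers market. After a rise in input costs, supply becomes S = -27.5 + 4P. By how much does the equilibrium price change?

Original equilibrium: P* = 37.5, Q* = 136.5.
New equilibrium: 436.5 - 8P = -27.5 + 4P, so 464 = 12P and P' = 116/3; Q' = 436.5 − 8(116/3) = 763/6.
Change in price: 116/3 − 37.5 = 7/6.

ΔP = 7/6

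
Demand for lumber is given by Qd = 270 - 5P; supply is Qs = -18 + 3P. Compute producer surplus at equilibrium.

Producer surplus = 1350

Equilibrium: 270 - 5P = -18 + 3P gives P* = 36, Q* = 90.
Supply starts at P = 6 (where Qs = 0).
PS = ½(36 − 6)(90) = 1350.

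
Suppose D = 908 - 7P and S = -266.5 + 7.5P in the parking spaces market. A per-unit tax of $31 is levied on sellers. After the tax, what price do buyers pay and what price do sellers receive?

Buyers pay 2814/29, sellers receive 1915/29

Pre-tax equilibrium: P* = 81, Q* = 341.
Tax on sellers shifts supply to S = -266.5 + 7.5(P − 31) = -499 + 7.5P.
908 - 7P = -499 + 7.5P gives buyer price Pb = 2814/29; sellers receive Ps = 2814/29 − 31 = 1915/29.
New quantity: Q = 908 − 7(2814/29) = 6634/29.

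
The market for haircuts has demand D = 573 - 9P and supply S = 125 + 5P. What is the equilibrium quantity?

Set D = S: 573 - 9P = 125 + 5P.
448 = 14P, so P* = 32.
Q* = 573 − 9(32) = 285.

Q* = 285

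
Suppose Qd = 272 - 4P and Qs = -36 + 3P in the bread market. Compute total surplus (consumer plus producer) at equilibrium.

Total surplus = 2688

Equilibrium: 272 - 4P = -36 + 3P gives P* = 44, Q* = 96.
Demand choke price: P = 68; supply starts at P = 12.
CS = ½(68 − 44)(96) = 1152; PS = ½(44 − 12)(96) = 1536.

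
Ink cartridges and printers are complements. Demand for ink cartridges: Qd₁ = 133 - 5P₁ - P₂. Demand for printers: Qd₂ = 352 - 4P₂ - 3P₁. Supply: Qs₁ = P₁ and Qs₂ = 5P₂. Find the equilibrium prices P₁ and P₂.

Market 1: 133 - 5P₁ - P₂ = P₁ → 6P₁ + P₂ = 133.
Market 2: 9P₂ + 3P₁ = 352.
Eliminating P₂: 9×(1) − 1×(2) gives 51P₁ = 845, so P₁ = 845/51.
Back-substitute into (2): P₂ = (352 − 3×845/51) / 9 = 571/17.

P₁ = 845/51, P₂ = 571/17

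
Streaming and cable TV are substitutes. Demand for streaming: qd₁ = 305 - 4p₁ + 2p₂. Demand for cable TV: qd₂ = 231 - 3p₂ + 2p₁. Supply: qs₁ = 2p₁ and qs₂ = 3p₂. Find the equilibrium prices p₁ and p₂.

Market 1: 305 - 4p₁ + 2p₂ = 2p₁ → 6p₁ - 2p₂ = 305.
Market 2: 6p₂ - 2p₁ = 231.
Eliminating p₂: 6×(1) + 2×(2) gives 32p₁ = 2292, so p₁ = 71.625.
Back-substitute into (2): p₂ = (231 + 2×71.625) / 6 = 62.375.

p₁ = 71.625, p₂ = 62.375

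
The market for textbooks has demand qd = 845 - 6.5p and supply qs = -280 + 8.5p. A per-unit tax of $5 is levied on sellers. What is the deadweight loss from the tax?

Deadweight loss = 1105/24

Pre-tax equilibrium: p* = 75, q* = 357.5.
Tax on sellers shifts supply to qs = -280 + 8.5(p − 5) = -322.5 + 8.5p.
845 - 6.5p = -322.5 + 8.5p gives buyer price pb = 467/6; sellers receive ps = 467/6 − 5 = 437/6.
New quantity: q = 845 − 6.5(467/6) = 4069/12.
DWL = ½ × 5 × (357.5 − 4069/12) = 1105/24.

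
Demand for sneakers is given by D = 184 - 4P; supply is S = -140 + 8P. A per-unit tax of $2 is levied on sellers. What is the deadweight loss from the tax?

Pre-tax equilibrium: P* = 27, Q* = 76.
Tax on sellers shifts supply to S = -140 + 8(P − 2) = -156 + 8P.
184 - 4P = -156 + 8P gives buyer price Pb = 85/3; sellers receive Ps = 85/3 − 2 = 79/3.
New quantity: Q = 184 − 4(85/3) = 212/3.
DWL = ½ × 2 × (76 − 212/3) = 16/3.

Deadweight loss = 16/3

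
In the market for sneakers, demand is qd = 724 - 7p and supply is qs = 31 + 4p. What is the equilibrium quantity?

Set qd = qs: 724 - 7p = 31 + 4p.
693 = 11p, so p* = 63.
q* = 724 − 7(63) = 283.

q* = 283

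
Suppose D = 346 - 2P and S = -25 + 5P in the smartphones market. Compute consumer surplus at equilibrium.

Equilibrium: 346 - 2P = -25 + 5P gives P* = 53, Q* = 240.
Demand choke price (D = 0): P = 173.
CS = ½(173 − 53)(240) = 14400.

Consumer surplus = 14400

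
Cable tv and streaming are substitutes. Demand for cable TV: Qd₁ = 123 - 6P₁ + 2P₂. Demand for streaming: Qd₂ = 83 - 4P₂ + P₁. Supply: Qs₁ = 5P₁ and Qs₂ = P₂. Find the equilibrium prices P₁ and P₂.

Market 1: 123 - 6P₁ + 2P₂ = 5P₁ → 11P₁ - 2P₂ = 123.
Market 2: 5P₂ - P₁ = 83.
Eliminating P₂: 5×(1) + 2×(2) gives 53P₁ = 781, so P₁ = 781/53.
Back-substitute into (2): P₂ = (83 + 1×781/53) / 5 = 1036/53.

P₁ = 781/53, P₂ = 1036/53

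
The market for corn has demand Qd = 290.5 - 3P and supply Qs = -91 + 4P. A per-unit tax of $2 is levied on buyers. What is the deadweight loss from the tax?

Pre-tax equilibrium: P* = 54.5, Q* = 127.
Tax on buyers shifts demand to Qd = 290.5 − 3(P + 2) = 284.5 - 3P.
284.5 - 3P = -91 + 4P gives seller price Ps = 751/14; buyers pay Pb = 751/14 + 2 = 779/14.
New quantity: Q = 290.5 − 3(779/14) = 865/7.
DWL = ½ × 2 × (127 − 865/7) = 24/7.

Deadweight loss = 24/7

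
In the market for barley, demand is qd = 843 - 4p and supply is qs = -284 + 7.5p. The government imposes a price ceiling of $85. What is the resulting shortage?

Shortage = 149.5

Equilibrium price would be p* = 98, so the ceiling at 85 binds.
At p = 85: qd = 843 − 4(85) = 503, qs = -284 + 7.5(85) = 353.5.
Shortage = 503 − 353.5 = 149.5.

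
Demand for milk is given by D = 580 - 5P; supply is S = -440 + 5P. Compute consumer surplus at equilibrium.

Equilibrium: 580 - 5P = -440 + 5P gives P* = 102, Q* = 70.
Demand choke price (D = 0): P = 116.
CS = ½(116 − 102)(70) = 490.

Consumer surplus = 490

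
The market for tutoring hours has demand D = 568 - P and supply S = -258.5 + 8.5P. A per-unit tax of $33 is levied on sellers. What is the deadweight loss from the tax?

Deadweight loss = 18513/38

Pre-tax equilibrium: P* = 87, Q* = 481.
Tax on sellers shifts supply to S = -258.5 + 8.5(P − 33) = -539 + 8.5P.
568 - P = -539 + 8.5P gives buyer price Pb = 2214/19; sellers receive Ps = 2214/19 − 33 = 1587/19.
New quantity: Q = 568 − 1(2214/19) = 8578/19.
DWL = ½ × 33 × (481 − 8578/19) = 18513/38.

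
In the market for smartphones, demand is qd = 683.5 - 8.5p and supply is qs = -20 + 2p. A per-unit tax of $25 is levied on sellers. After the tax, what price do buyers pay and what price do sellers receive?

Pre-tax equilibrium: p* = 67, q* = 114.
Tax on sellers shifts supply to qs = -20 + 2(p − 25) = -70 + 2p.
683.5 - 8.5p = -70 + 2p gives buyer price pb = 1507/21; sellers receive ps = 1507/21 − 25 = 982/21.
New quantity: q = 683.5 − 8.5(1507/21) = 1544/21.

Buyers pay 1507/21, sellers receive 982/21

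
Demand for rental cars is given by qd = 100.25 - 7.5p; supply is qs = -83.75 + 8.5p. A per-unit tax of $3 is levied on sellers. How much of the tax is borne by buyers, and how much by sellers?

Pre-tax equilibrium: p* = 11.5, q* = 14.
Tax on sellers shifts supply to qs = -83.75 + 8.5(p − 3) = -109.25 + 8.5p.
100.25 - 7.5p = -109.25 + 8.5p gives buyer price pb = 13.09375; sellers receive ps = 13.09375 − 3 = 10.09375.
New quantity: q = 100.25 − 7.5(13.09375) = 2.046875.
Buyer burden = 13.09375 − 11.5 = 1.59375; seller burden = 11.5 − 10.09375 = 1.40625.

Buyers bear $1.59375, sellers bear $1.40625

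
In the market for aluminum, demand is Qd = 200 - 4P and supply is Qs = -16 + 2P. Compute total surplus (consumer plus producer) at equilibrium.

Equilibrium: 200 - 4P = -16 + 2P gives P* = 36, Q* = 56.
Demand choke price: P = 50; supply starts at P = 8.
CS = ½(50 − 36)(56) = 392; PS = ½(36 − 8)(56) = 784.

Total surplus = 1176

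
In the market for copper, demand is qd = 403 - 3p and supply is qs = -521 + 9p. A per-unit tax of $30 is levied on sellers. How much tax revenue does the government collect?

Tax revenue = 3135

Pre-tax equilibrium: p* = 77, q* = 172.
Tax on sellers shifts supply to qs = -521 + 9(p − 30) = -791 + 9p.
403 - 3p = -791 + 9p gives buyer price pb = 99.5; sellers receive ps = 99.5 − 30 = 69.5.
New quantity: q = 403 − 3(99.5) = 104.5.
Revenue = 30 × 104.5 = 3135.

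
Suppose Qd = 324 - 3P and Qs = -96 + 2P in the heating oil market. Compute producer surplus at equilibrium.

Producer surplus = 1296

Equilibrium: 324 - 3P = -96 + 2P gives P* = 84, Q* = 72.
Supply starts at P = 48 (where Qs = 0).
PS = ½(84 − 48)(72) = 1296.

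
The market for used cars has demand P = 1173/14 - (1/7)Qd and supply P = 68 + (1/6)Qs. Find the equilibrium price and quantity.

P* = 76.5, Q* = 51

Set the two price expressions equal: 1173/14 - (1/7)Q = 68 + (1/6)Q.
221/14 = (13/42)Q, so Q* = 51.
P* = 1173/14 − (1/7)(51) = 76.5.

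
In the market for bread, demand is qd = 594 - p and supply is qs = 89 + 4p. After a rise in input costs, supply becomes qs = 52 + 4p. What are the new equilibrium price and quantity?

p' = 108.4, q' = 485.6

Original equilibrium: p* = 101, q* = 493.
New equilibrium: 594 - p = 52 + 4p, so 542 = 5p and p' = 108.4; q' = 594 − 1(108.4) = 485.6.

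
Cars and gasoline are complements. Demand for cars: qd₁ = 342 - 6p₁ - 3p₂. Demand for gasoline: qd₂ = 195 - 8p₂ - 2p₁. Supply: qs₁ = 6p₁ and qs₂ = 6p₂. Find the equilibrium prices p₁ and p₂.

p₁ = 467/18, p₂ = 92/9

Market 1: 342 - 6p₁ - 3p₂ = 6p₁ → 12p₁ + 3p₂ = 342.
Market 2: 14p₂ + 2p₁ = 195.
Eliminating p₂: 14×(1) − 3×(2) gives 162p₁ = 4203, so p₁ = 467/18.
Back-substitute into (2): p₂ = (195 − 2×467/18) / 14 = 92/9.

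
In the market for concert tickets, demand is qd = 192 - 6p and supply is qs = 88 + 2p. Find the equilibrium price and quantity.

Set qd = qs: 192 - 6p = 88 + 2p.
104 = 8p, so p* = 13.
q* = 192 − 6(13) = 114.

p* = 13, q* = 114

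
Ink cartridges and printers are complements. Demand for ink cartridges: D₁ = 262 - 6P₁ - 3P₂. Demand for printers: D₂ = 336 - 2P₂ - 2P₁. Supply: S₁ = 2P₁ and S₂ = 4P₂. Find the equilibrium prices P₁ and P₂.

Market 1: 262 - 6P₁ - 3P₂ = 2P₁ → 8P₁ + 3P₂ = 262.
Market 2: 6P₂ + 2P₁ = 336.
Eliminating P₂: 6×(1) − 3×(2) gives 42P₁ = 564, so P₁ = 94/7.
Back-substitute into (2): P₂ = (336 − 2×94/7) / 6 = 1082/21.

P₁ = 94/7, P₂ = 1082/21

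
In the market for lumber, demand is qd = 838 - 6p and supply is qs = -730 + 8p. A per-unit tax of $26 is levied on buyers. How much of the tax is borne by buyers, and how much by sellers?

Buyers bear 104/7, sellers bear 78/7

Pre-tax equilibrium: p* = 112, q* = 166.
Tax on buyers shifts demand to qd = 838 − 6(p + 26) = 682 - 6p.
682 - 6p = -730 + 8p gives seller price ps = 706/7; buyers pay pb = 706/7 + 26 = 888/7.
New quantity: q = 838 − 6(888/7) = 538/7.
Buyer burden = 888/7 − 112 = 104/7; seller burden = 112 − 706/7 = 78/7.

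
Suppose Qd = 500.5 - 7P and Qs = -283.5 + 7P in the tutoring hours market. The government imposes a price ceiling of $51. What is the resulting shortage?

Shortage = 70

Equilibrium price would be P* = 56, so the ceiling at 51 binds.
At P = 51: Qd = 500.5 − 7(51) = 143.5, Qs = -283.5 + 7(51) = 73.5.
Shortage = 143.5 − 73.5 = 70.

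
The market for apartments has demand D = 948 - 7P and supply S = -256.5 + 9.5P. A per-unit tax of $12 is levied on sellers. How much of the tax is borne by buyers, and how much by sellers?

Buyers bear 76/11, sellers bear 56/11

Pre-tax equilibrium: P* = 73, Q* = 437.
Tax on sellers shifts supply to S = -256.5 + 9.5(P − 12) = -370.5 + 9.5P.
948 - 7P = -370.5 + 9.5P gives buyer price Pb = 879/11; sellers receive Ps = 879/11 − 12 = 747/11.
New quantity: Q = 948 − 7(879/11) = 4275/11.
Buyer burden = 879/11 − 73 = 76/11; seller burden = 73 − 747/11 = 56/11.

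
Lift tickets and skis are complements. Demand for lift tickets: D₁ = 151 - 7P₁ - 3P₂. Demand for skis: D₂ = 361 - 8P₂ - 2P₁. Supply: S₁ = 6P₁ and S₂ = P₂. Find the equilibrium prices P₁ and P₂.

Market 1: 151 - 7P₁ - 3P₂ = 6P₁ → 13P₁ + 3P₂ = 151.
Market 2: 9P₂ + 2P₁ = 361.
Eliminating P₂: 9×(1) − 3×(2) gives 111P₁ = 276, so P₁ = 92/37.
Back-substitute into (2): P₂ = (361 − 2×92/37) / 9 = 4391/111.

P₁ = 92/37, P₂ = 4391/111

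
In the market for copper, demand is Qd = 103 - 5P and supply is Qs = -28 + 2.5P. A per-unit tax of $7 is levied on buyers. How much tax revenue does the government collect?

Tax revenue = 28

Pre-tax equilibrium: P* = 262/15, Q* = 47/3.
Tax on buyers shifts demand to Qd = 103 − 5(P + 7) = 68 - 5P.
68 - 5P = -28 + 2.5P gives seller price Ps = 12.8; buyers pay Pb = 12.8 + 7 = 19.8.
New quantity: Q = 103 − 5(19.8) = 4.
Revenue = 7 × 4 = 28.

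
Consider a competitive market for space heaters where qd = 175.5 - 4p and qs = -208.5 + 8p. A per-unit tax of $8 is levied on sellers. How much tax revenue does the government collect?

Tax revenue = 628/3

Pre-tax equilibrium: p* = 32, q* = 47.5.
Tax on sellers shifts supply to qs = -208.5 + 8(p − 8) = -272.5 + 8p.
175.5 - 4p = -272.5 + 8p gives buyer price pb = 112/3; sellers receive ps = 112/3 − 8 = 88/3.
New quantity: q = 175.5 − 4(112/3) = 157/6.
Revenue = 8 × 157/6 = 628/3.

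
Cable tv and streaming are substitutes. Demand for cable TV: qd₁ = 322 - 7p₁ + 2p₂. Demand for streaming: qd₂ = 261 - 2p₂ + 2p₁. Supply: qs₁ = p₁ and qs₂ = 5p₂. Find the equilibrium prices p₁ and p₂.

p₁ = 694/13, p₂ = 683/13

Market 1: 322 - 7p₁ + 2p₂ = p₁ → 8p₁ - 2p₂ = 322.
Market 2: 7p₂ - 2p₁ = 261.
Eliminating p₂: 7×(1) + 2×(2) gives 52p₁ = 2776, so p₁ = 694/13.
Back-substitute into (2): p₂ = (261 + 2×694/13) / 7 = 683/13.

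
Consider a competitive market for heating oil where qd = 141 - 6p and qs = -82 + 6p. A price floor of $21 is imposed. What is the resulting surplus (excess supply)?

Surplus = 29

Equilibrium price would be p* = 223/12, so the floor at 21 binds.
At p = 21: qd = 15, qs = 44.
Surplus = 44 − 15 = 29.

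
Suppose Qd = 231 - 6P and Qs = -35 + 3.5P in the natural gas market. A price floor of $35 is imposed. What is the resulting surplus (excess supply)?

Equilibrium price would be P* = 28, so the floor at 35 binds.
At P = 35: Qd = 21, Qs = 87.5.
Surplus = 87.5 − 21 = 66.5.

Surplus = 66.5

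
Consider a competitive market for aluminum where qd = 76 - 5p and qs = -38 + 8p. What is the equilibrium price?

Set qd = qs: 76 - 5p = -38 + 8p.
114 = 13p, so p* = 114/13.
q* = 76 − 5(114/13) = 418/13.

p* = 114/13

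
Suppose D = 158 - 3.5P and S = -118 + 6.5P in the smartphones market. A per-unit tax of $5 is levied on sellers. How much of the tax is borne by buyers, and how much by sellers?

Pre-tax equilibrium: P* = 27.6, Q* = 61.4.
Tax on sellers shifts supply to S = -118 + 6.5(P − 5) = -150.5 + 6.5P.
158 - 3.5P = -150.5 + 6.5P gives buyer price Pb = 30.85; sellers receive Ps = 30.85 − 5 = 25.85.
New quantity: Q = 158 − 3.5(30.85) = 50.025.
Buyer burden = 30.85 − 27.6 = 3.25; seller burden = 27.6 − 25.85 = 1.75.

Buyers bear $3.25, sellers bear $1.75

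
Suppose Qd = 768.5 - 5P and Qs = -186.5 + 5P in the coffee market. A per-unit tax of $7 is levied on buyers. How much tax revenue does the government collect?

Tax revenue = 1914.5

Pre-tax equilibrium: P* = 95.5, Q* = 291.
Tax on buyers shifts demand to Qd = 768.5 − 5(P + 7) = 733.5 - 5P.
733.5 - 5P = -186.5 + 5P gives seller price Ps = 92; buyers pay Pb = 92 + 7 = 99.
New quantity: Q = 768.5 − 5(99) = 273.5.
Revenue = 7 × 273.5 = 1914.5.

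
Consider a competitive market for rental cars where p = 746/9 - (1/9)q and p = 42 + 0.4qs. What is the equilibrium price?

p* = 74

Set the two price expressions equal: 746/9 - (1/9)q = 42 + 0.4q.
368/9 = (23/45)q, so q* = 80.
p* = 746/9 − (1/9)(80) = 74.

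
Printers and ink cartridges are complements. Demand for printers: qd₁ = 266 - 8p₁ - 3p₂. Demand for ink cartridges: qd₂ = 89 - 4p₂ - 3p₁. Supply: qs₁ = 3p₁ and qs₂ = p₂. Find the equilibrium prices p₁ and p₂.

p₁ = 1063/46, p₂ = 181/46

Market 1: 266 - 8p₁ - 3p₂ = 3p₁ → 11p₁ + 3p₂ = 266.
Market 2: 5p₂ + 3p₁ = 89.
Eliminating p₂: 5×(1) − 3×(2) gives 46p₁ = 1063, so p₁ = 1063/46.
Back-substitute into (2): p₂ = (89 − 3×1063/46) / 5 = 181/46.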